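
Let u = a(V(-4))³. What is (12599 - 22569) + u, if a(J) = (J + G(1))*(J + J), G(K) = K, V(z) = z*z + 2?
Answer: 320003534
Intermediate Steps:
V(z) = 2 + z² (V(z) = z² + 2 = 2 + z²)
a(J) = 2*J*(1 + J) (a(J) = (J + 1)*(J + J) = (1 + J)*(2*J) = 2*J*(1 + J))
u = 320013504 (u = (2*(2 + (-4)²)*(1 + (2 + (-4)²)))³ = (2*(2 + 16)*(1 + (2 + 16)))³ = (2*18*(1 + 18))³ = (2*18*19)³ = 684³ = 320013504)
(12599 - 22569) + u = (12599 - 22569) + 320013504 = -9970 + 320013504 = 320003534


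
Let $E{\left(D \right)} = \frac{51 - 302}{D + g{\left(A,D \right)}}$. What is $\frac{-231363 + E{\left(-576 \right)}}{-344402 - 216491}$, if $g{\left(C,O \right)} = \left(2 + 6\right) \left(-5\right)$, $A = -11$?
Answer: $\frac{142519357}{345510088} \approx 0.41249$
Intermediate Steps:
$g{\left(C,O \right)} = -40$ ($g{\left(C,O \right)} = 8 \left(-5\right) = -40$)
$E{\left(D \right)} = - \frac{251}{-40 + D}$ ($E{\left(D \right)} = \frac{51 - 302}{D - 40} = - \frac{251}{-40 + D}$)
$\frac{-231363 + E{\left(-576 \right)}}{-344402 - 216491} = \frac{-231363 - \frac{251}{-40 - 576}}{-344402 - 216491} = \frac{-231363 - \frac{251}{-616}}{-560893} = \left(-231363 - - \frac{251}{616}\right) \left(- \frac{1}{560893}\right) = \left(-231363 + \frac{251}{616}\right) \left(- \frac{1}{560893}\right) = \left(- \frac{142519357}{616}\right) \left(- \frac{1}{560893}\right) = \frac{142519357}{345510088}$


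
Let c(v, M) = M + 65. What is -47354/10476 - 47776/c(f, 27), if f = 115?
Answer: -63107243/120474 ≈ -523.82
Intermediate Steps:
c(v, M) = 65 + M
-47354/10476 - 47776/c(f, 27) = -47354/10476 - 47776/(65 + 27) = -47354*1/10476 - 47776/92 = -23677/5238 - 47776*1/92 = -23677/5238 - 11944/23 = -63107243/120474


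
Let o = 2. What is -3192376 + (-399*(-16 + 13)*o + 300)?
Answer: -3189682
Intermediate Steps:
-3192376 + (-399*(-16 + 13)*o + 300) = -3192376 + (-399*(-16 + 13)*2 + 300) = -3192376 + (-(-1197)*2 + 300) = -3192376 + (-399*(-6) + 300) = -3192376 + (2394 + 300) = -3192376 + 2694 = -3189682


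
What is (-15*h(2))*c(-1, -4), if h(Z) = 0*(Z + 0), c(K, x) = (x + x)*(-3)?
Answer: 0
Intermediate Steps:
c(K, x) = -6*x (c(K, x) = (2*x)*(-3) = -6*x)
h(Z) = 0 (h(Z) = 0*Z = 0)
(-15*h(2))*c(-1, -4) = (-15*0)*(-6*(-4)) = 0*24 = 0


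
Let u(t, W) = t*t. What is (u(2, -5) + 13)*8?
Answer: 136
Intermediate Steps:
u(t, W) = t²
(u(2, -5) + 13)*8 = (2² + 13)*8 = (4 + 13)*8 = 17*8 = 136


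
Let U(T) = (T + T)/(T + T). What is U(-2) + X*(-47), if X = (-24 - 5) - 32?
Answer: 2868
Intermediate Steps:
U(T) = 1 (U(T) = (2*T)/((2*T)) = (2*T)*(1/(2*T)) = 1)
X = -61 (X = -29 - 32 = -61)
U(-2) + X*(-47) = 1 - 61*(-47) = 1 + 2867 = 2868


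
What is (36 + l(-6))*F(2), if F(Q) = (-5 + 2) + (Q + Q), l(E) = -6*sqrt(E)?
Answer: 36 - 6*I*sqrt(6) ≈ 36.0 - 14.697*I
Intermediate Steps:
F(Q) = -3 + 2*Q
(36 + l(-6))*F(2) = (36 - 6*I*sqrt(6))*(-3 + 2*2) = (36 - 6*I*sqrt(6))*(-3 + 4) = (36 - 6*I*sqrt(6))*1 = 36 - 6*I*sqrt(6)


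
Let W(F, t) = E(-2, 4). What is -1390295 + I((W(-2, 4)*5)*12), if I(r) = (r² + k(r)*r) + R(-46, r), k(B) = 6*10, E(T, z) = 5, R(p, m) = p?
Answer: -1282341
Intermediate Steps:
W(F, t) = 5
k(B) = 60
I(r) = -46 + r² + 60*r (I(r) = (r² + 60*r) - 46 = -46 + r² + 60*r)
-1390295 + I((W(-2, 4)*5)*12) = -1390295 + (-46 + ((5*5)*12)² + 60*((5*5)*12)) = -1390295 + (-46 + (25*12)² + 60*(25*12)) = -1390295 + (-46 + 300² + 60*300) = -1390295 + (-46 + 90000 + 18000) = -1390295 + 107954 = -1282341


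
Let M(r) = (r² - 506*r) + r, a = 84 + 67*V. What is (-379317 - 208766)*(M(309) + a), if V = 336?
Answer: 22328335344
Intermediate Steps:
a = 22596 (a = 84 + 67*336 = 84 + 22512 = 22596)
M(r) = r² - 505*r
(-379317 - 208766)*(M(309) + a) = (-379317 - 208766)*(309*(-505 + 309) + 22596) = -588083*(309*(-196) + 22596) = -588083*(-60564 + 22596) = -588083*(-37968) = 22328335344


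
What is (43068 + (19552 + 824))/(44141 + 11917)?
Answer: 10574/9343 ≈ 1.1318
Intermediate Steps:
(43068 + (19552 + 824))/(44141 + 11917) = (43068 + 20376)/56058 = 63444*(1/56058) = 10574/9343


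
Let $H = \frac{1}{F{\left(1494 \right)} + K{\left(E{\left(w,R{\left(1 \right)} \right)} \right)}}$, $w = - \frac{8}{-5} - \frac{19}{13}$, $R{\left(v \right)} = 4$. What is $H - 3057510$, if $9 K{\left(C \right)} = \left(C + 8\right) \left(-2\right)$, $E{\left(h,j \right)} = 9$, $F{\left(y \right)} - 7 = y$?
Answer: $- \frac{41199947241}{13475} \approx -3.0575 \cdot 10^{6}$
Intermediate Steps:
$F{\left(y \right)} = 7 + y$
$w = \frac{9}{65}$ ($w = \left(-8\right) \left(- \frac{1}{5}\right) - \frac{19}{13} = \frac{8}{5} - \frac{19}{13} = \frac{9}{65} \approx 0.13846$)
$K{\left(C \right)} = - \frac{16}{9} - \frac{2 C}{9}$ ($K{\left(C \right)} = \frac{\left(C + 8\right) \left(-2\right)}{9} = \frac{\left(8 + C\right) \left(-2\right)}{9} = \frac{-16 - 2 C}{9} = - \frac{16}{9} - \frac{2 C}{9}$)
$H = \frac{9}{13475}$ ($H = \frac{1}{\left(7 + 1494\right) - \frac{34}{9}} = \frac{1}{1501 - \frac{34}{9}} = \frac{1}{\frac{13475}{9}} = \frac{9}{13475} \approx 0.0006679$)
$H - 3057510 = \frac{9}{13475} - 3057510 = - \frac{41199947241}{13475}$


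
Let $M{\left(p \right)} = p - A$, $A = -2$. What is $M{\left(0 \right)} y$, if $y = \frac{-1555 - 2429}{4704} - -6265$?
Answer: $\frac{613887}{49} \approx 12528.0$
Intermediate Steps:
$y = \frac{613887}{98}$ ($y = \left(-1555 - 2429\right) \frac{1}{4704} + 6265 = \left(-3984\right) \frac{1}{4704} + 6265 = - \frac{83}{98} + 6265 = \frac{613887}{98} \approx 6264.2$)
$M{\left(p \right)} = 2 + p$ ($M{\left(p \right)} = p - -2 = p + 2 = 2 + p$)
$M{\left(0 \right)} y = \left(2 + 0\right) \frac{613887}{98} = 2 \cdot \frac{613887}{98} = \frac{613887}{49}$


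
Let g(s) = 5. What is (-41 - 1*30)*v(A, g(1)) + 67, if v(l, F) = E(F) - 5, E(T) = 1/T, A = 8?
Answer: 2039/5 ≈ 407.80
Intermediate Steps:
v(l, F) = -5 + 1/F (v(l, F) = 1/F - 5 = -5 + 1/F)
(-41 - 1*30)*v(A, g(1)) + 67 = (-41 - 1*30)*(-5 + 1/5) + 67 = (-41 - 30)*(-5 + 1/5) + 67 = -71*(-24/5) + 67 = 1704/5 + 67 = 2039/5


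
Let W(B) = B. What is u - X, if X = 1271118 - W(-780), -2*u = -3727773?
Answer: 1183977/2 ≈ 5.9199e+5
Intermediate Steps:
u = 3727773/2 (u = -1/2*(-3727773) = 3727773/2 ≈ 1.8639e+6)
X = 1271898 (X = 1271118 - 1*(-780) = 1271118 + 780 = 1271898)
u - X = 3727773/2 - 1*1271898 = 3727773/2 - 1271898 = 1183977/2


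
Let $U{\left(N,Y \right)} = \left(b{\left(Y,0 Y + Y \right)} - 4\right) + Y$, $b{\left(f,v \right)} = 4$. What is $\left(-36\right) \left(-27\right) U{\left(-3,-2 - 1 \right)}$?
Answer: $-2916$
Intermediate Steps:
$U{\left(N,Y \right)} = Y$ ($U{\left(N,Y \right)} = \left(4 - 4\right) + Y = 0 + Y = Y$)
$\left(-36\right) \left(-27\right) U{\left(-3,-2 - 1 \right)} = \left(-36\right) \left(-27\right) \left(-2 - 1\right) = 972 \left(-2 - 1\right) = 972 \left(-3\right) = -2916$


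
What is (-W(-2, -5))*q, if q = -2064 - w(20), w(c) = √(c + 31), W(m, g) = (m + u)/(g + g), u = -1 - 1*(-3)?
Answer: 0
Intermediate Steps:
u = 2 (u = -1 + 3 = 2)
W(m, g) = (2 + m)/(2*g) (W(m, g) = (m + 2)/(g + g) = (2 + m)/((2*g)) = (2 + m)*(1/(2*g)) = (2 + m)/(2*g))
w(c) = √(31 + c)
q = -2064 - √51 (q = -2064 - √(31 + 20) = -2064 - √51 ≈ -2071.1)
(-W(-2, -5))*q = (-(2 - 2)/(2*(-5)))*(-2064 - √51) = (-(-1)*0/(2*5))*(-2064 - √51) = (-1*0)*(-2064 - √51) = 0*(-2064 - √51) = 0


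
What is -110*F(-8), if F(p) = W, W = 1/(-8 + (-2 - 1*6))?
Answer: 55/8 ≈ 6.8750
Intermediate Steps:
W = -1/16 (W = 1/(-8 + (-2 - 6)) = 1/(-8 - 8) = 1/(-16) = -1/16 ≈ -0.062500)
F(p) = -1/16
-110*F(-8) = -110*(-1/16) = 55/8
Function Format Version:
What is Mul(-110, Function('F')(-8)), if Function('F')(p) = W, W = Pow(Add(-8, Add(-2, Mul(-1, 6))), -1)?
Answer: Rational(55, 8) ≈ 6.8750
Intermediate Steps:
W = Rational(-1, 16) (W = Pow(Add(-8, Add(-2, -6)), -1) = Pow(Add(-8, -8), -1) = Pow(-16, -1) = Rational(-1, 16) ≈ -0.062500)
Function('F')(p) = Rational(-1, 16)
Mul(-110, Function('F')(-8)) = Mul(-110, Rational(-1, 16)) = Rational(55, 8)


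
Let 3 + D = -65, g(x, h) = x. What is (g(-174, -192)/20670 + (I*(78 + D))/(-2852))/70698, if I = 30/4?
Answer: -341083/694617747720 ≈ -4.9104e-7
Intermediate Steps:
D = -68 (D = -3 - 65 = -68)
I = 15/2 (I = 30*(1/4) = 15/2 ≈ 7.5000)
(g(-174, -192)/20670 + (I*(78 + D))/(-2852))/70698 = (-174/20670 + (15*(78 - 68)/2)/(-2852))/70698 = (-174*1/20670 + ((15/2)*10)*(-1/2852))*(1/70698) = (-29/3445 + 75*(-1/2852))*(1/70698) = (-29/3445 - 75/2852)*(1/70698) = -341083/9825140*1/70698 = -341083/694617747720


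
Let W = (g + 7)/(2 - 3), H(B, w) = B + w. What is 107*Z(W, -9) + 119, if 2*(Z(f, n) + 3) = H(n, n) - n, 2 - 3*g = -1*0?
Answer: -1367/2 ≈ -683.50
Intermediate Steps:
g = ⅔ (g = ⅔ - (-1)*0/3 = ⅔ - ⅓*0 = ⅔ + 0 = ⅔ ≈ 0.66667)
W = -23/3 (W = (⅔ + 7)/(2 - 3) = (23/3)/(-1) = (23/3)*(-1) = -23/3 ≈ -7.6667)
Z(f, n) = -3 + n/2 (Z(f, n) = -3 + ((n + n) - n)/2 = -3 + (2*n - n)/2 = -3 + n/2)
107*Z(W, -9) + 119 = 107*(-3 + (½)*(-9)) + 119 = 107*(-3 - 9/2) + 119 = 107*(-15/2) + 119 = -1605/2 + 119 = -1367/2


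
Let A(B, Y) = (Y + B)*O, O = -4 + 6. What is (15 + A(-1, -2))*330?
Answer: 2970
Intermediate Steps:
O = 2
A(B, Y) = 2*B + 2*Y (A(B, Y) = (Y + B)*2 = (B + Y)*2 = 2*B + 2*Y)
(15 + A(-1, -2))*330 = (15 + (2*(-1) + 2*(-2)))*330 = (15 + (-2 - 4))*330 = (15 - 6)*330 = 9*330 = 2970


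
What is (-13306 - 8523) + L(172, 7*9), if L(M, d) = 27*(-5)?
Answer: -21964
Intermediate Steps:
L(M, d) = -135
(-13306 - 8523) + L(172, 7*9) = (-13306 - 8523) - 135 = -21829 - 135 = -21964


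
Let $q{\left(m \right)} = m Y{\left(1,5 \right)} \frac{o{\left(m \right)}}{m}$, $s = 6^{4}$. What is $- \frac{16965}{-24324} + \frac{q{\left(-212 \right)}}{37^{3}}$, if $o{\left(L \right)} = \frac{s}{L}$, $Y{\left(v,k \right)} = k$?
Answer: $\frac{15168328935}{21766809772} \approx 0.69686$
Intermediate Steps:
$s = 1296$
$o{\left(L \right)} = \frac{1296}{L}$
$q{\left(m \right)} = \frac{6480}{m}$ ($q{\left(m \right)} = m 5 \frac{1296 \frac{1}{m}}{m} = 5 m \frac{1296}{m^{2}} = \frac{6480}{m}$)
$- \frac{16965}{-24324} + \frac{q{\left(-212 \right)}}{37^{3}} = - \frac{16965}{-24324} + \frac{6480 \frac{1}{-212}}{37^{3}} = \left(-16965\right) \left(- \frac{1}{24324}\right) + \frac{6480 \left(- \frac{1}{212}\right)}{50653} = \frac{5655}{8108} - \frac{1620}{2684609} = \frac{15168328935}{21766809772}$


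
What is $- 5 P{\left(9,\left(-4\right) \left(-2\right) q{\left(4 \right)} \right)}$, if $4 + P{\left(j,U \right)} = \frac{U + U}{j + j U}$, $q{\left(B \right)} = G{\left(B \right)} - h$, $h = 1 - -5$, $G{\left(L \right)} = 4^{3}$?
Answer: $\frac{15812}{837} \approx 18.891$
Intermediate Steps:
$G{\left(L \right)} = 64$
$h = 6$ ($h = 1 + 5 = 6$)
$q{\left(B \right)} = 58$ ($q{\left(B \right)} = 64 - 6 = 58$)
$P{\left(j,U \right)} = -4 + \frac{2 U}{j + U j}$ ($P{\left(j,U \right)} = -4 + \frac{U + U}{j + j U} = -4 + \frac{2 U}{j + U j}$)
$- 5 P{\left(9,\left(-4\right) \left(-2\right) q{\left(4 \right)} \right)} = - 5 \frac{2 \left(\left(-4\right) \left(-2\right) 58 - 18 - 2 \left(-4\right) \left(-2\right) 58 \cdot 9\right)}{9 \left(1 + \left(-4\right) \left(-2\right) 58\right)} = - 5 \cdot 2 \cdot \frac{1}{9} \frac{1}{1 + 8 \cdot 58} \left(8 \cdot 58 - 18 - 2 \cdot 8 \cdot 58 \cdot 9\right) = - 5 \cdot 2 \cdot \frac{1}{9} \frac{1}{1 + 464} \left(464 - 18 - 928 \cdot 9\right) = - 5 \cdot 2 \cdot \frac{1}{9} \cdot \frac{1}{465} \left(464 - 18 - 8352\right) = - 5 \cdot 2 \cdot \frac{1}{9} \cdot \frac{1}{465} \left(-7906\right) = \left(-5\right) \left(- \frac{15812}{4185}\right) = \frac{15812}{837}$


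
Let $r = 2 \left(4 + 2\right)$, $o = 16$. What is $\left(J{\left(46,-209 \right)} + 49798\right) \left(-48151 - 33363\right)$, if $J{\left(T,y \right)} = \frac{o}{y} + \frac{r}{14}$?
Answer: $- \frac{5938752682624}{1463} \approx -4.0593 \cdot 10^{9}$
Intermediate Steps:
$r = 12$ ($r = 2 \cdot 6 = 12$)
$J{\left(T,y \right)} = \frac{6}{7} + \frac{16}{y}$ ($J{\left(T,y \right)} = \frac{16}{y} + \frac{12}{14} = \frac{16}{y} + 12 \cdot \frac{1}{14} = \frac{16}{y} + \frac{6}{7} = \frac{6}{7} + \frac{16}{y}$)
$\left(J{\left(46,-209 \right)} + 49798\right) \left(-48151 - 33363\right) = \left(\left(\frac{6}{7} + \frac{16}{-209}\right) + 49798\right) \left(-48151 - 33363\right) = \left(\left(\frac{6}{7} + 16 \left(- \frac{1}{209}\right)\right) + 49798\right) \left(-81514\right) = \left(\left(\frac{6}{7} - \frac{16}{209}\right) + 49798\right) \left(-81514\right) = \left(\frac{1142}{1463} + 49798\right) \left(-81514\right) = \frac{72855616}{1463} \left(-81514\right) = - \frac{5938752682624}{1463}$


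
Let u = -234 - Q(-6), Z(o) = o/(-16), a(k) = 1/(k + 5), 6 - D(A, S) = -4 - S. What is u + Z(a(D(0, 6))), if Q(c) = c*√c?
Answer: -78625/336 + 6*I*√6 ≈ -234.0 + 14.697*I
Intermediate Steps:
D(A, S) = 10 + S (D(A, S) = 6 - (-4 - S) = 6 + (4 + S) = 10 + S)
a(k) = 1/(5 + k)
Q(c) = c^(3/2)
Z(o) = -o/16 (Z(o) = o*(-1/16) = -o/16)
u = -234 + 6*I*√6 (u = -234 - (-6)^(3/2) = -234 - (-6)*I*√6 = -234 + 6*I*√6 ≈ -234.0 + 14.697*I)
u + Z(a(D(0, 6))) = (-234 + 6*I*√6) - 1/(16*(5 + (10 + 6))) = (-234 + 6*I*√6) - 1/(16*(5 + 16)) = (-234 + 6*I*√6) - 1/16/21 = (-234 + 6*I*√6) - 1/16*1/21 = (-234 + 6*I*√6) - 1/336 = -78625/336 + 6*I*√6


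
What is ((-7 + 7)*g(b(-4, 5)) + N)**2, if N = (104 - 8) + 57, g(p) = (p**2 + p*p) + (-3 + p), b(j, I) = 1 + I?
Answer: 23409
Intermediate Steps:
g(p) = -3 + p + 2*p**2 (g(p) = (p**2 + p**2) + (-3 + p) = 2*p**2 + (-3 + p) = -3 + p + 2*p**2)
N = 153 (N = 96 + 57 = 153)
((-7 + 7)*g(b(-4, 5)) + N)**2 = ((-7 + 7)*(-3 + (1 + 5) + 2*(1 + 5)**2) + 153)**2 = (0*(-3 + 6 + 2*6**2) + 153)**2 = (0*(-3 + 6 + 2*36) + 153)**2 = (0*(-3 + 6 + 72) + 153)**2 = (0*75 + 153)**2 = (0 + 153)**2 = 153**2 = 23409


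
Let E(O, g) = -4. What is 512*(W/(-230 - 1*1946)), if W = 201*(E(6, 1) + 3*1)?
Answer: 804/17 ≈ 47.294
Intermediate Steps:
W = -201 (W = 201*(-4 + 3*1) = 201*(-4 + 3) = 201*(-1) = -201)
512*(W/(-230 - 1*1946)) = 512*(-201/(-230 - 1*1946)) = 512*(-201/(-230 - 1946)) = 512*(-201/(-2176)) = 512*(-201*(-1/2176)) = 512*(201/2176) = 804/17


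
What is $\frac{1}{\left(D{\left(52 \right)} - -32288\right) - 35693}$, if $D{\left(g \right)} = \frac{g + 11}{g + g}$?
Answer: $- \frac{104}{354057} \approx -0.00029374$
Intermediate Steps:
$D{\left(g \right)} = \frac{11 + g}{2 g}$
$\frac{1}{\left(D{\left(52 \right)} - -32288\right) - 35693} = \frac{1}{\left(\frac{11 + 52}{2 \cdot 52} - -32288\right) - 35693} = \frac{1}{\left(\frac{1}{2} \cdot \frac{1}{52} \cdot 63 + 32288\right) - 35693} = \frac{1}{\left(\frac{63}{104} + 32288\right) - 35693} = \frac{1}{\frac{3358015}{104} - 35693} = \frac{1}{- \frac{354057}{104}} = - \frac{104}{354057}$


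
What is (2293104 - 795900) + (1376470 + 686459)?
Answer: 3560133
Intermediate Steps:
(2293104 - 795900) + (1376470 + 686459) = 1497204 + 2062929 = 3560133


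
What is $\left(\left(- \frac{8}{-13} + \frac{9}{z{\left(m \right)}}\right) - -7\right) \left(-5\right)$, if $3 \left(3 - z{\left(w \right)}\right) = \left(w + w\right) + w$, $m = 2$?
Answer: $- \frac{1080}{13} \approx -83.077$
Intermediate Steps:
$z{\left(w \right)} = 3 - w$ ($z{\left(w \right)} = 3 - \frac{\left(w + w\right) + w}{3} = 3 - \frac{2 w + w}{3} = 3 - \frac{3 w}{3} = 3 - w$)
$\left(\left(- \frac{8}{-13} + \frac{9}{z{\left(m \right)}}\right) - -7\right) \left(-5\right) = \left(\left(- \frac{8}{-13} + \frac{9}{3 - 2}\right) - -7\right) \left(-5\right) = \left(\left(\left(-8\right) \left(- \frac{1}{13}\right) + \frac{9}{3 - 2}\right) + 7\right) \left(-5\right) = \left(\left(\frac{8}{13} + \frac{9}{1}\right) + 7\right) \left(-5\right) = \left(\left(\frac{8}{13} + 9 \cdot 1\right) + 7\right) \left(-5\right) = \left(\left(\frac{8}{13} + 9\right) + 7\right) \left(-5\right) = \left(\frac{125}{13} + 7\right) \left(-5\right) = \frac{216}{13} \left(-5\right) = - \frac{1080}{13}$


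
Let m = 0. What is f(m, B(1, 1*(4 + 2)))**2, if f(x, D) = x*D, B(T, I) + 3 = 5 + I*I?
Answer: 0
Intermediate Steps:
B(T, I) = 2 + I**2 (B(T, I) = -3 + (5 + I*I) = -3 + (5 + I**2) = 2 + I**2)
f(x, D) = D*x
f(m, B(1, 1*(4 + 2)))**2 = ((2 + (1*(4 + 2))**2)*0)**2 = ((2 + (1*6)**2)*0)**2 = ((2 + 6**2)*0)**2 = ((2 + 36)*0)**2 = (38*0)**2 = 0**2 = 0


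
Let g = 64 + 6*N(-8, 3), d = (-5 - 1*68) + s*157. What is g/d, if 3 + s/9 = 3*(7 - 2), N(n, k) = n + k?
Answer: 34/16883 ≈ 0.0020139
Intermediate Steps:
N(n, k) = k + n
s = 108 (s = -27 + 9*(3*(7 - 2)) = -27 + 9*(3*5) = -27 + 9*15 = -27 + 135 = 108)
d = 16883 (d = (-5 - 1*68) + 108*157 = (-5 - 68) + 16956 = -73 + 16956 = 16883)
g = 34 (g = 64 + 6*(3 - 8) = 64 + 6*(-5) = 64 - 30 = 34)
g/d = 34/16883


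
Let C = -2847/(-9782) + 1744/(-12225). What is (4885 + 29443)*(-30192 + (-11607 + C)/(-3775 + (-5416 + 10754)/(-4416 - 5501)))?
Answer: -4540262694357537126836/4381116685425 ≈ -1.0363e+9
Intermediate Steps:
C = 243079/1638150 (C = -2847*(-1/9782) + 1744*(-1/12225) = 39/134 - 1744/12225 = 243079/1638150 ≈ 0.14839)
(4885 + 29443)*(-30192 + (-11607 + C)/(-3775 + (-5416 + 10754)/(-4416 - 5501))) = (4885 + 29443)*(-30192 + (-11607 + 243079/1638150)/(-3775 + (-5416 + 10754)/(-4416 - 5501))) = 34328*(-30192 - 19013763971/(1638150*(-3775 + 5338/(-9917)))) = 34328*(-30192 - 19013763971/(1638150*(-3775 + 5338*(-1/9917)))) = 34328*(-30192 - 19013763971/(1638150*(-3775 - 5338/9917))) = 34328*(-30192 - 19013763971/(1638150*(-37442013/9917))) = 34328*(-30192 - 19013763971/1638150*(-9917/37442013)) = 34328*(-30192 + 188559497300407/61335633595950) = 34328*(-1851656890031621993/61335633595950) = -4540262694357537126836/4381116685425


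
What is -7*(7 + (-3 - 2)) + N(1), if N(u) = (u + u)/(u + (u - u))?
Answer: -12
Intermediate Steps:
N(u) = 2 (N(u) = (2*u)/(u + 0) = (2*u)/u = 2)
-7*(7 + (-3 - 2)) + N(1) = -7*(7 + (-3 - 2)) + 2 = -7*(7 - 5) + 2 = -7*2 + 2 = -14 + 2 = -12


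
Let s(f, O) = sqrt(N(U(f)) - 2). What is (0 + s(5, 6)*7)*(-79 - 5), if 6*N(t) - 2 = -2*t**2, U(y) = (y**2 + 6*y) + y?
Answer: -196*I*sqrt(10815) ≈ -20383.0*I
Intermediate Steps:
U(y) = y**2 + 7*y
N(t) = 1/3 - t**2/3 (N(t) = 1/3 + (-2*t**2)/6 = 1/3 - t**2/3)
s(f, O) = sqrt(-5/3 - f**2*(7 + f)**2/3) (s(f, O) = sqrt((1/3 - f**2*(7 + f)**2/3) - 2) = sqrt(-5/3 - f**2*(7 + f)**2/3))
(0 + s(5, 6)*7)*(-79 - 5) = (0 + (sqrt(-15 - 3*5**2*(7 + 5)**2)/3)*7)*(-79 - 5) = (0 + (sqrt(-15 - 3*25*12**2)/3)*7)*(-84) = (0 + (sqrt(-15 - 3*25*144)/3)*7)*(-84) = (0 + (sqrt(-15 - 10800)/3)*7)*(-84) = (0 + (sqrt(-10815)/3)*7)*(-84) = (0 + ((I*sqrt(10815))/3)*7)*(-84) = (0 + (I*sqrt(10815)/3)*7)*(-84) = (0 + 7*I*sqrt(10815)/3)*(-84) = (7*I*sqrt(10815)/3)*(-84) = -196*I*sqrt(10815)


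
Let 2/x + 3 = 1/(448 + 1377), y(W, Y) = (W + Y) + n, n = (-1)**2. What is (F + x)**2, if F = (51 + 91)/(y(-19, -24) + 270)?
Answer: 188320729/97355232324 ≈ 0.0019344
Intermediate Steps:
n = 1
y(W, Y) = 1 + W + Y (y(W, Y) = (W + Y) + 1 = 1 + W + Y)
F = 71/114 (F = (51 + 91)/((1 - 19 - 24) + 270) = 142/(-42 + 270) = 142/228 = 142*(1/228) = 71/114 ≈ 0.62281)
x = -1825/2737 (x = 2/(-3 + 1/(448 + 1377)) = 2/(-3 + 1/1825) = 2/(-5474/1825) = 2*(-1825/5474) = -1825/2737 ≈ -0.66679)
(F + x)**2 = (71/114 - 1825/2737)**2 = (-13723/312018)**2 = 188320729/97355232324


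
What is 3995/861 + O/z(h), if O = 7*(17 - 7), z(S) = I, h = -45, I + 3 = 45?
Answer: 1810/287 ≈ 6.3066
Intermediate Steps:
I = 42 (I = -3 + 45 = 42)
z(S) = 42
O = 70 (O = 7*10 = 70)
3995/861 + O/z(h) = 3995/861 + 70/42 = 3995*(1/861) + 70*(1/42) = 3995/861 + 5/3 = 1810/287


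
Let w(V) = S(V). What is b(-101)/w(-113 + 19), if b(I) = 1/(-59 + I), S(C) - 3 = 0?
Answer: -1/480 ≈ -0.0020833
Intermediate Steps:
S(C) = 3 (S(C) = 3 + 0 = 3)
w(V) = 3
b(-101)/w(-113 + 19) = 1/(-59 - 101*3) = (⅓)/(-160) = -1/160*⅓ = -1/480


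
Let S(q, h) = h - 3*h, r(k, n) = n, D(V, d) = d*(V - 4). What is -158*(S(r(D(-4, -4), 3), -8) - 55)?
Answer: 6162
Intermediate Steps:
D(V, d) = d*(-4 + V)
S(q, h) = -2*h
-158*(S(r(D(-4, -4), 3), -8) - 55) = -158*(-2*(-8) - 55) = -158*(16 - 55) = -158*(-39) = 6162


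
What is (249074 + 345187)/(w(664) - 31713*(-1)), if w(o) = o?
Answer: 594261/32377 ≈ 18.354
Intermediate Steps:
(249074 + 345187)/(w(664) - 31713*(-1)) = (249074 + 345187)/(664 - 31713*(-1)) = 594261/(664 + 31713) = 594261/32377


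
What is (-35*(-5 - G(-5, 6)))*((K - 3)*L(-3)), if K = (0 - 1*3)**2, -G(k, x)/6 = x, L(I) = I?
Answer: 19530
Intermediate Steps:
G(k, x) = -6*x
K = 9 (K = (0 - 3)**2 = (-3)**2 = 9)
(-35*(-5 - G(-5, 6)))*((K - 3)*L(-3)) = (-35*(-5 - (-6)*6))*((9 - 3)*(-3)) = (-35*(-5 - 1*(-36)))*(6*(-3)) = -35*(-5 + 36)*(-18) = -35*31*(-18) = -1085*(-18) = 19530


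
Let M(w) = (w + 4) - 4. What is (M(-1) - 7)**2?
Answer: 64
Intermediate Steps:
M(w) = w (M(w) = (4 + w) - 4 = w)
(M(-1) - 7)**2 = (-1 - 7)**2 = (-8)**2 = 64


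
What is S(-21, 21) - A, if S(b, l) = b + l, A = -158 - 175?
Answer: 333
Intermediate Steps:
A = -333
S(-21, 21) - A = (-21 + 21) - 1*(-333) = 0 + 333 = 333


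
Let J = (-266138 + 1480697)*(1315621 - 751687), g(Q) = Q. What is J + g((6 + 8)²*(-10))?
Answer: 684931113146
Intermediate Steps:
J = 684931115106 (J = 1214559*563934 = 684931115106)
J + g((6 + 8)²*(-10)) = 684931115106 + (6 + 8)²*(-10) = 684931115106 + 14²*(-10) = 684931115106 + 196*(-10) = 684931115106 - 1960 = 684931113146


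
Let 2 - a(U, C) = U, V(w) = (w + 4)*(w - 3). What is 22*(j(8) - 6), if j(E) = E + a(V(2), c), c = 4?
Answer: 220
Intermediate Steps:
V(w) = (-3 + w)*(4 + w) (V(w) = (4 + w)*(-3 + w) = (-3 + w)*(4 + w))
a(U, C) = 2 - U
j(E) = 8 + E (j(E) = E + (2 - (-12 + 2 + 2²)) = E + (2 - (-12 + 2 + 4)) = E + (2 - 1*(-6)) = E + (2 + 6) = E + 8 = 8 + E)
22*(j(8) - 6) = 22*((8 + 8) - 6) = 22*(16 - 6) = 22*10 = 220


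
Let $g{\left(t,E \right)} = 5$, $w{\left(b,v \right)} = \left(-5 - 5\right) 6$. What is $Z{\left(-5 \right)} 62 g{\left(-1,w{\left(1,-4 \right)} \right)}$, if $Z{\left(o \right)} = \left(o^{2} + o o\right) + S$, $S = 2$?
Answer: $16120$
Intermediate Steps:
$w{\left(b,v \right)} = -60$ ($w{\left(b,v \right)} = \left(-10\right) 6 = -60$)
$Z{\left(o \right)} = 2 + 2 o^{2}$ ($Z{\left(o \right)} = \left(o^{2} + o o\right) + 2 = \left(o^{2} + o^{2}\right) + 2 = 2 o^{2} + 2 = 2 + 2 o^{2}$)
$Z{\left(-5 \right)} 62 g{\left(-1,w{\left(1,-4 \right)} \right)} = \left(2 + 2 \left(-5\right)^{2}\right) 62 \cdot 5 = \left(2 + 2 \cdot 25\right) 62 \cdot 5 = \left(2 + 50\right) 62 \cdot 5 = 52 \cdot 62 \cdot 5 = 3224 \cdot 5 = 16120$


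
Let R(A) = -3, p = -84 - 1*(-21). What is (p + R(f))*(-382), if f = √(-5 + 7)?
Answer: 25212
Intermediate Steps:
p = -63 (p = -84 + 21 = -63)
f = √2 ≈ 1.4142
(p + R(f))*(-382) = (-63 - 3)*(-382) = -66*(-382) = 25212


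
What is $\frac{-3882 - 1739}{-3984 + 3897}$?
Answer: $\frac{5621}{87} \approx 64.609$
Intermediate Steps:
$\frac{-3882 - 1739}{-3984 + 3897} = - \frac{5621}{-87} = \left(-5621\right) \left(- \frac{1}{87}\right) = \frac{5621}{87}$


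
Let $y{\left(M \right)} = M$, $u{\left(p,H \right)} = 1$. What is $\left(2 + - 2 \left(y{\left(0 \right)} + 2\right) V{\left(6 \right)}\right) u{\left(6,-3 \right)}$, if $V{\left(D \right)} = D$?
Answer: $-22$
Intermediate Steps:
$\left(2 + - 2 \left(y{\left(0 \right)} + 2\right) V{\left(6 \right)}\right) u{\left(6,-3 \right)} = \left(2 + - 2 \left(0 + 2\right) 6\right) 1 = \left(2 + \left(-2\right) 2 \cdot 6\right) 1 = \left(2 - 24\right) 1 = \left(-22\right) 1 = -22$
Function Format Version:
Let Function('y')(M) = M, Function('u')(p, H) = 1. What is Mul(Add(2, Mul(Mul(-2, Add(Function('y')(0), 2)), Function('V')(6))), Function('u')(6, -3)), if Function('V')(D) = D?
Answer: -22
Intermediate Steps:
Mul(Add(2, Mul(Mul(-2, Add(Function('y')(0), 2)), Function('V')(6))), Function('u')(6, -3)) = Mul(Add(2, Mul(Mul(-2, Add(0, 2)), 6)), 1) = Mul(Add(2, Mul(Mul(-2, 2), 6)), 1) = Mul(Add(2, Mul(-4, 6)), 1) = Mul(Add(2, -24), 1) = Mul(-22, 1) = -22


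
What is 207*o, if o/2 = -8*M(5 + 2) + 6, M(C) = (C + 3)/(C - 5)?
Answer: -14076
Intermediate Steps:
M(C) = (3 + C)/(-5 + C)
o = -68 (o = 2*(-8*(3 + (5 + 2))/(-5 + (5 + 2)) + 6) = 2*(-8*(3 + 7)/(-5 + 7) + 6) = 2*(-8*10/2 + 6) = 2*(-4*10 + 6) = 2*(-8*5 + 6) = 2*(-40 + 6) = 2*(-34) = -68)
207*o = 207*(-68) = -14076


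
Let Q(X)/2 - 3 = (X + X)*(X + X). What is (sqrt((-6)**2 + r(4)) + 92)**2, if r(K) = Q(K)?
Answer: (92 + sqrt(170))**2 ≈ 11033.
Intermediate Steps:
Q(X) = 6 + 8*X**2 (Q(X) = 6 + 2*((X + X)*(X + X)) = 6 + 2*((2*X)*(2*X)) = 6 + 2*(4*X**2) = 6 + 8*X**2)
r(K) = 6 + 8*K**2
(sqrt((-6)**2 + r(4)) + 92)**2 = (sqrt((-6)**2 + (6 + 8*4**2)) + 92)**2 = (sqrt(36 + (6 + 8*16)) + 92)**2 = (sqrt(36 + (6 + 128)) + 92)**2 = (sqrt(36 + 134) + 92)**2 = (sqrt(170) + 92)**2 = (92 + sqrt(170))**2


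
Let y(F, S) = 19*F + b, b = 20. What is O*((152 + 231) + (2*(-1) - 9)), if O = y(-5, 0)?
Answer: -27900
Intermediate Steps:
y(F, S) = 20 + 19*F (y(F, S) = 19*F + 20 = 20 + 19*F)
O = -75 (O = 20 + 19*(-5) = 20 - 95 = -75)
O*((152 + 231) + (2*(-1) - 9)) = -75*((152 + 231) + (2*(-1) - 9)) = -75*(383 + (-2 - 9)) = -75*(383 - 11) = -75*372 = -27900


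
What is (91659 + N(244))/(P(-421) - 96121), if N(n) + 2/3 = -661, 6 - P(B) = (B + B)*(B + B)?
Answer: -272992/2415237 ≈ -0.11303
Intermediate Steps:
P(B) = 6 - 4*B² (P(B) = 6 - (B + B)*(B + B) = 6 - 2*B*2*B = 6 - 4*B²)
N(n) = -1985/3 (N(n) = -⅔ - 661 = -1985/3)
(91659 + N(244))/(P(-421) - 96121) = (91659 - 1985/3)/((6 - 4*(-421)²) - 96121) = 272992/(3*((6 - 4*177241) - 96121)) = 272992/(3*((6 - 708964) - 96121)) = 272992/(3*(-708958 - 96121)) = (272992/3)/(-805079) = (272992/3)*(-1/805079) = -272992/2415237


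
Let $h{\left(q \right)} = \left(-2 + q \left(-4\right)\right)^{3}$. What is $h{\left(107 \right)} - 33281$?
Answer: $-79540281$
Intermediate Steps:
$h{\left(q \right)} = \left(-2 - 4 q\right)^{3}$
$h{\left(107 \right)} - 33281 = - 8 \left(1 + 2 \cdot 107\right)^{3} - 33281 = - 8 \left(1 + 214\right)^{3} - 33281 = - 8 \cdot 215^{3} - 33281 = \left(-8\right) 9938375 - 33281 = -79507000 - 33281 = -79540281$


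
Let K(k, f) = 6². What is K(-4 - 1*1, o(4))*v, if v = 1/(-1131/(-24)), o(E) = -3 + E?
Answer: 288/377 ≈ 0.76393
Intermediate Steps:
v = 8/377 (v = 1/(-1131*(-1)/24) = 1/(-29*(-13/8)) = 1/(377/8) = 8/377 ≈ 0.021220)
K(k, f) = 36
K(-4 - 1*1, o(4))*v = 36*(8/377) = 288/377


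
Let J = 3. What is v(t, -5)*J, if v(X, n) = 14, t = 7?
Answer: 42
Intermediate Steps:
v(t, -5)*J = 14*3 = 42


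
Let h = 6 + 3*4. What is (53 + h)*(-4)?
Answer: -284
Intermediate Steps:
h = 18 (h = 6 + 12 = 18)
(53 + h)*(-4) = (53 + 18)*(-4) = 71*(-4) = -284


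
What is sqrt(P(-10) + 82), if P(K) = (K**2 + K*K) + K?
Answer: 4*sqrt(17) ≈ 16.492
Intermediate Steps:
P(K) = K + 2*K**2 (P(K) = (K**2 + K**2) + K = 2*K**2 + K = K + 2*K**2)
sqrt(P(-10) + 82) = sqrt(-10*(1 + 2*(-10)) + 82) = sqrt(-10*(1 - 20) + 82) = sqrt(-10*(-19) + 82) = sqrt(190 + 82) = sqrt(272) = 4*sqrt(17)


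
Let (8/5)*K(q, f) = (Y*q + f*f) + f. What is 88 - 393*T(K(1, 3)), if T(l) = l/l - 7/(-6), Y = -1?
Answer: -1527/2 ≈ -763.50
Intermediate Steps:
K(q, f) = -5*q/8 + 5*f/8 + 5*f²/8 (K(q, f) = 5*((-q + f*f) + f)/8 = 5*((-q + f²) + f)/8 = 5*((f² - q) + f)/8 = 5*(f + f² - q)/8 = -5*q/8 + 5*f/8 + 5*f²/8)
T(l) = 13/6 (T(l) = 1 - 7*(-⅙) = 1 + 7/6 = 13/6)
88 - 393*T(K(1, 3)) = 88 - 393*13/6 = 88 - 1703/2 = -1527/2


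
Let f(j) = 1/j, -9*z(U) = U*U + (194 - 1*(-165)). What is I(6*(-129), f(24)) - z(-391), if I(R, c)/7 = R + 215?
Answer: 39341/3 ≈ 13114.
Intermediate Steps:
z(U) = -359/9 - U**2/9 (z(U) = -(U*U + (194 - 1*(-165)))/9 = -(U**2 + (194 + 165))/9 = -(U**2 + 359)/9 = -(359 + U**2)/9 = -359/9 - U**2/9)
I(R, c) = 1505 + 7*R (I(R, c) = 7*(R + 215) = 7*(215 + R) = 1505 + 7*R)
I(6*(-129), f(24)) - z(-391) = (1505 + 7*(6*(-129))) - (-359/9 - 1/9*(-391)**2) = (1505 + 7*(-774)) - (-359/9 - 1/9*152881) = (1505 - 5418) - (-359/9 - 152881/9) = -3913 - 1*(-51080/3) = -3913 + 51080/3 = 39341/3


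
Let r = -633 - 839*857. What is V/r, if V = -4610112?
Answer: 576264/89957 ≈ 6.4060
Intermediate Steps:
r = -719656 (r = -633 - 719023 = -719656)
V/r = -4610112/(-719656) = -4610112*(-1/719656) = 576264/89957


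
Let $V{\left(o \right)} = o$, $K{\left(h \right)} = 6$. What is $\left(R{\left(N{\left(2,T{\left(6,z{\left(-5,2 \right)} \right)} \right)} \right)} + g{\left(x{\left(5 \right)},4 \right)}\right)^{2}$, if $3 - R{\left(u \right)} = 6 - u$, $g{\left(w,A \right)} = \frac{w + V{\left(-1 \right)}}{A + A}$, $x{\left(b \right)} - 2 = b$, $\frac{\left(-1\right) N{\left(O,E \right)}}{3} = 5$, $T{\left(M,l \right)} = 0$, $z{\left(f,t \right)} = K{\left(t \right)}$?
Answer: $\frac{4761}{16} \approx 297.56$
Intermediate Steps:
$z{\left(f,t \right)} = 6$
$N{\left(O,E \right)} = -15$ ($N{\left(O,E \right)} = \left(-3\right) 5 = -15$)
$x{\left(b \right)} = 2 + b$
$g{\left(w,A \right)} = \frac{-1 + w}{2 A}$ ($g{\left(w,A \right)} = \frac{w - 1}{A + A} = \frac{-1 + w}{2 A}$)
$R{\left(u \right)} = -3 + u$ ($R{\left(u \right)} = 3 - \left(6 - u\right) = 3 + \left(-6 + u\right) = -3 + u$)
$\left(R{\left(N{\left(2,T{\left(6,z{\left(-5,2 \right)} \right)} \right)} \right)} + g{\left(x{\left(5 \right)},4 \right)}\right)^{2} = \left(\left(-3 - 15\right) + \frac{-1 + \left(2 + 5\right)}{2 \cdot 4}\right)^{2} = \left(-18 + \frac{1}{2} \cdot \frac{1}{4} \left(-1 + 7\right)\right)^{2} = \left(-18 + \frac{1}{2} \cdot \frac{1}{4} \cdot 6\right)^{2} = \left(-18 + \frac{3}{4}\right)^{2} = \left(- \frac{69}{4}\right)^{2} = \frac{4761}{16}$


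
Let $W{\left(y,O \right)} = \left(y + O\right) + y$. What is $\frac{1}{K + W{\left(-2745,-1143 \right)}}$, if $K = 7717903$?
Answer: $\frac{1}{7711270} \approx 1.2968 \cdot 10^{-7}$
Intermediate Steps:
$W{\left(y,O \right)} = O + 2 y$ ($W{\left(y,O \right)} = \left(O + y\right) + y = O + 2 y$)
$\frac{1}{K + W{\left(-2745,-1143 \right)}} = \frac{1}{7717903 + \left(-1143 + 2 \left(-2745\right)\right)} = \frac{1}{7717903 - 6633} = \frac{1}{7711270}$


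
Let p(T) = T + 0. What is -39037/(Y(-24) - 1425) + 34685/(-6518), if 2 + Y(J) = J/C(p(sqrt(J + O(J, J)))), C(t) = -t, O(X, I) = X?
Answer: 292459910297/13272870638 - 78074*I*sqrt(3)/2036341 ≈ 22.034 - 0.066407*I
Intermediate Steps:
p(T) = T
Y(J) = -2 - sqrt(2)*sqrt(J)/2 (Y(J) = -2 + J/((-sqrt(J + J))) = -2 + J/((-sqrt(2*J))) = -2 + J/((-sqrt(2)*sqrt(J))) = -2 + J*(-sqrt(2)/(2*sqrt(J))) = -2 - sqrt(2)*sqrt(J)/2)
-39037/(Y(-24) - 1425) + 34685/(-6518) = -39037/((-2 - sqrt(2)*sqrt(-24)/2) - 1425) + 34685/(-6518) = -39037/((-2 - sqrt(2)*2*I*sqrt(6)/2) - 1425) + 34685*(-1/6518) = -39037/((-2 - 2*I*sqrt(3)) - 1425) - 34685/6518 = -39037/(-1427 - 2*I*sqrt(3)) - 34685/6518 = -34685/6518 - 39037/(-1427 - 2*I*sqrt(3))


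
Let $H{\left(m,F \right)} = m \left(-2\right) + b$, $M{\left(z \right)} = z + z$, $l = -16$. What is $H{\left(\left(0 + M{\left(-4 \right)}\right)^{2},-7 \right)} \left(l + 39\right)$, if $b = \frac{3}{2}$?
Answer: $- \frac{5819}{2} \approx -2909.5$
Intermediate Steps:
$b = \frac{3}{2}$ ($b = 3 \cdot \frac{1}{2} = \frac{3}{2} \approx 1.5$)
$M{\left(z \right)} = 2 z$
$H{\left(m,F \right)} = \frac{3}{2} - 2 m$ ($H{\left(m,F \right)} = m \left(-2\right) + \frac{3}{2} = - 2 m + \frac{3}{2} = \frac{3}{2} - 2 m$)
$H{\left(\left(0 + M{\left(-4 \right)}\right)^{2},-7 \right)} \left(l + 39\right) = \left(\frac{3}{2} - 2 \left(0 + 2 \left(-4\right)\right)^{2}\right) \left(-16 + 39\right) = \left(\frac{3}{2} - 2 \left(0 - 8\right)^{2}\right) 23 = \left(\frac{3}{2} - 2 \left(-8\right)^{2}\right) 23 = \left(\frac{3}{2} - 128\right) 23 = \left(- \frac{253}{2}\right) 23 = - \frac{5819}{2}$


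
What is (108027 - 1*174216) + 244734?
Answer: 178545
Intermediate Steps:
(108027 - 1*174216) + 244734 = (108027 - 174216) + 244734 = -66189 + 244734 = 178545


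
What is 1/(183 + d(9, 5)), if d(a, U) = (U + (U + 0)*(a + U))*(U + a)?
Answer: 1/1233 ≈ 0.00081103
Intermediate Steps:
d(a, U) = (U + a)*(U + U*(U + a)) (d(a, U) = (U + U*(U + a))*(U + a) = (U + a)*(U + U*(U + a)))
1/(183 + d(9, 5)) = 1/(183 + 5*(5 + 9 + 5² + 9² + 2*5*9)) = 1/(183 + 5*(5 + 9 + 25 + 81 + 90)) = 1/(183 + 5*210) = 1/(183 + 1050) = 1/1233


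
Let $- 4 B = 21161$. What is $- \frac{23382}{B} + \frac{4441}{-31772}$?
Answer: $\frac{2877595615}{672327292} \approx 4.2801$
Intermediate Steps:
$B = - \frac{21161}{4}$ ($B = \left(- \frac{1}{4}\right) 21161 = - \frac{21161}{4} \approx -5290.3$)
$- \frac{23382}{B} + \frac{4441}{-31772} = - \frac{23382}{- \frac{21161}{4}} + \frac{4441}{-31772} = \left(-23382\right) \left(- \frac{4}{21161}\right) + 4441 \left(- \frac{1}{31772}\right) = \frac{93528}{21161} - \frac{4441}{31772} = \frac{2877595615}{672327292}$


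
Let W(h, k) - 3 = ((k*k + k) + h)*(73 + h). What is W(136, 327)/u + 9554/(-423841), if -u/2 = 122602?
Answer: -9515424678987/103927508564 ≈ -91.558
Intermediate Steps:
u = -245204 (u = -2*122602 = -245204)
W(h, k) = 3 + (73 + h)*(h + k + k²) (W(h, k) = 3 + ((k*k + k) + h)*(73 + h) = 3 + ((k² + k) + h)*(73 + h) = 3 + ((k + k²) + h)*(73 + h) = 3 + (h + k + k²)*(73 + h) = 3 + (73 + h)*(h + k + k²))
W(136, 327)/u + 9554/(-423841) = (3 + 136² + 73*136 + 73*327 + 73*327² + 136*327 + 136*327²)/(-245204) + 9554/(-423841) = (3 + 18496 + 9928 + 23871 + 73*106929 + 44472 + 136*106929)*(-1/245204) + 9554*(-1/423841) = (3 + 18496 + 9928 + 23871 + 7805817 + 44472 + 14542344)*(-1/245204) - 9554/423841 = 22444931*(-1/245204) - 9554/423841 = -22444931/245204 - 9554/423841 = -9515424678987/103927508564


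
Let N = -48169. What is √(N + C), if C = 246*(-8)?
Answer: I*√50137 ≈ 223.91*I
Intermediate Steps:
C = -1968
√(N + C) = √(-48169 - 1968) = √(-50137) = I*√50137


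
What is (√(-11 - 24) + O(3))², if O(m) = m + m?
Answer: (6 + I*√35)² ≈ 1.0 + 70.993*I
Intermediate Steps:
O(m) = 2*m
(√(-11 - 24) + O(3))² = (√(-11 - 24) + 2*3)² = (√(-35) + 6)² = (I*√35 + 6)² = (6 + I*√35)²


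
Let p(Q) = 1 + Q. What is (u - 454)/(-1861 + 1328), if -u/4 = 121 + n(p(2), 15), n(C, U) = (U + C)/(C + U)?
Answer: 942/533 ≈ 1.7674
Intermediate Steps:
n(C, U) = 1 (n(C, U) = (C + U)/(C + U) = 1)
u = -488 (u = -4*(121 + 1) = -4*122 = -488)
(u - 454)/(-1861 + 1328) = (-488 - 454)/(-1861 + 1328) = -942/(-533) = -942*(-1/533) = 942/533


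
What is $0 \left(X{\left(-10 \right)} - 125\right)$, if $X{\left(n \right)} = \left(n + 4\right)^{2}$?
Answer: $0$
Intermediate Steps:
$X{\left(n \right)} = \left(4 + n\right)^{2}$
$0 \left(X{\left(-10 \right)} - 125\right) = 0 \left(\left(4 - 10\right)^{2} - 125\right) = 0 \left(\left(-6\right)^{2} - 125\right) = 0 \left(36 - 125\right) = 0 \left(-89\right) = 0$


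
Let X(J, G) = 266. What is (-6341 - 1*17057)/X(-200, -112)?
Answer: -11699/133 ≈ -87.962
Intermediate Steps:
(-6341 - 1*17057)/X(-200, -112) = (-6341 - 1*17057)/266 = (-6341 - 17057)*(1/266) = -23398*1/266 = -11699/133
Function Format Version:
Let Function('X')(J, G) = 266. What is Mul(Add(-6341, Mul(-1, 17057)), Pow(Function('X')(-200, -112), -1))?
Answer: Rational(-11699, 133) ≈ -87.962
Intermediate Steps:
Mul(Add(-6341, Mul(-1, 17057)), Pow(Function('X')(-200, -112), -1)) = Mul(Add(-6341, Mul(-1, 17057)), Pow(266, -1)) = Mul(Add(-6341, -17057), Rational(1, 266)) = Mul(-23398, Rational(1, 266)) = Rational(-11699, 133)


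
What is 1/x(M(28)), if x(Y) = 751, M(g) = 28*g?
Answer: 1/751 ≈ 0.0013316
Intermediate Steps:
1/x(M(28)) = 1/751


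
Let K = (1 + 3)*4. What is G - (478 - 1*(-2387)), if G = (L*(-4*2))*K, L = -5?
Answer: -2225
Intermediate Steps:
K = 16 (K = 4*4 = 16)
G = 640 (G = -(-20)*2*16 = -5*(-8)*16 = 40*16 = 640)
G - (478 - 1*(-2387)) = 640 - (478 - 1*(-2387)) = 640 - (478 + 2387) = 640 - 1*2865 = 640 - 2865 = -2225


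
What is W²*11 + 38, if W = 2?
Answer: 82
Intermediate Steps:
W²*11 + 38 = 2²*11 + 38 = 4*11 + 38 = 44 + 38 = 82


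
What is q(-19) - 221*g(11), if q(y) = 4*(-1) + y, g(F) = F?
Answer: -2454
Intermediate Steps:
q(y) = -4 + y
q(-19) - 221*g(11) = (-4 - 19) - 221*11 = -23 - 2431 = -2454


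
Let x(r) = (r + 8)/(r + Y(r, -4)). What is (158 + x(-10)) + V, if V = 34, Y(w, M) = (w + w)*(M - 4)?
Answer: 14399/75 ≈ 191.99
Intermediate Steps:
Y(w, M) = 2*w*(-4 + M) (Y(w, M) = (2*w)*(-4 + M) = 2*w*(-4 + M))
x(r) = -(8 + r)/(15*r) (x(r) = (r + 8)/(r + 2*r*(-4 - 4)) = (8 + r)/(r + 2*r*(-8)) = (8 + r)/(r - 16*r) = (8 + r)/((-15*r)) = (8 + r)*(-1/(15*r)) = -(8 + r)/(15*r))
(158 + x(-10)) + V = (158 + (1/15)*(-8 - 1*(-10))/(-10)) + 34 = (158 + (1/15)*(-⅒)*(-8 + 10)) + 34 = (158 + (1/15)*(-⅒)*2) + 34 = (158 - 1/75) + 34 = 11849/75 + 34 = 14399/75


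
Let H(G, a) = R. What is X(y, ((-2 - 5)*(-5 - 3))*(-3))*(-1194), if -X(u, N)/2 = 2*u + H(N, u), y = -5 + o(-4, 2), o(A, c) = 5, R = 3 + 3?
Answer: 14328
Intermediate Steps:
R = 6
H(G, a) = 6
y = 0 (y = -5 + 5 = 0)
X(u, N) = -12 - 4*u (X(u, N) = -2*(2*u + 6) = -2*(6 + 2*u) = -12 - 4*u)
X(y, ((-2 - 5)*(-5 - 3))*(-3))*(-1194) = (-12 - 4*0)*(-1194) = (-12 + 0)*(-1194) = -12*(-1194) = 14328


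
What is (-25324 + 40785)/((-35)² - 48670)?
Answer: -15461/47445 ≈ -0.32587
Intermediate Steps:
(-25324 + 40785)/((-35)² - 48670) = 15461/(1225 - 48670) = 15461/(-47445) = 15461*(-1/47445) = -15461/47445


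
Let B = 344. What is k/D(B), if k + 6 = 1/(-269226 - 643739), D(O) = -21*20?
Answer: 5477791/383445300 ≈ 0.014286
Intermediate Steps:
D(O) = -420
k = -5477791/912965 (k = -6 + 1/(-269226 - 643739) = -6 + 1/(-912965) = -6 - 1/912965 = -5477791/912965 ≈ -6.0000)
k/D(B) = -5477791/912965/(-420) = -5477791/912965*(-1/420) = 5477791/383445300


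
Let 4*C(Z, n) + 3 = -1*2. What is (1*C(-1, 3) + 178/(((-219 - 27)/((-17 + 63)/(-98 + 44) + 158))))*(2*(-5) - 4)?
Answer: 10689791/6642 ≈ 1609.4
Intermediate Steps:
C(Z, n) = -5/4 (C(Z, n) = -¾ + (-1*2)/4 = -¾ + (¼)*(-2) = -¾ - ½ = -5/4)
(1*C(-1, 3) + 178/(((-219 - 27)/((-17 + 63)/(-98 + 44) + 158))))*(2*(-5) - 4) = (1*(-5/4) + 178/(((-219 - 27)/((-17 + 63)/(-98 + 44) + 158))))*(2*(-5) - 4) = (-5/4 + 178/((-246/(46/(-54) + 158))))*(-10 - 4) = (-5/4 + 178/((-246/(46*(-1/54) + 158))))*(-14) = (-5/4 + 178/((-246/(-23/27 + 158))))*(-14) = (-5/4 + 178/((-246/4243/27)))*(-14) = (-5/4 + 178/((-246*27/4243)))*(-14) = (-5/4 + 178/(-6642/4243))*(-14) = (-5/4 + 178*(-4243/6642))*(-14) = (-5/4 - 377627/3321)*(-14) = -1527113/13284*(-14) = 10689791/6642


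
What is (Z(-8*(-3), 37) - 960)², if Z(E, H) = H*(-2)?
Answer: 1069156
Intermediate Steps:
Z(E, H) = -2*H
(Z(-8*(-3), 37) - 960)² = (-2*37 - 960)² = (-74 - 960)² = (-1034)² = 1069156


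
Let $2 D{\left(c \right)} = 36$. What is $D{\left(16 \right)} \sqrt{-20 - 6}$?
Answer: $18 i \sqrt{26} \approx 91.782 i$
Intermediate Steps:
$D{\left(c \right)} = 18$ ($D{\left(c \right)} = \frac{1}{2} \cdot 36 = 18$)
$D{\left(16 \right)} \sqrt{-20 - 6} = 18 \sqrt{-20 - 6} = 18 \sqrt{-26} = 18 i \sqrt{26}$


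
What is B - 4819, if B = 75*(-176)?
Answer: -18019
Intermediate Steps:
B = -13200
B - 4819 = -13200 - 4819 = -18019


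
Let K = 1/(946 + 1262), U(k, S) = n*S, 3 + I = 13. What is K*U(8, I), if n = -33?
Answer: -55/368 ≈ -0.14946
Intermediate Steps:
I = 10 (I = -3 + 13 = 10)
U(k, S) = -33*S
K = 1/2208 ≈ 0.00045290
K*U(8, I) = (-33*10)/2208 = (1/2208)*(-330) = -55/368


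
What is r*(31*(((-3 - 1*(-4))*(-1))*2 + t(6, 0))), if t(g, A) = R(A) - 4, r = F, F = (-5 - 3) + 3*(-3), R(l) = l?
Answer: 3162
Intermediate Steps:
F = -17 (F = -8 - 9 = -17)
r = -17
t(g, A) = -4 + A (t(g, A) = A - 4 = -4 + A)
r*(31*(((-3 - 1*(-4))*(-1))*2 + t(6, 0))) = -527*(((-3 - 1*(-4))*(-1))*2 + (-4 + 0)) = -527*(((-3 + 4)*(-1))*2 - 4) = -527*((1*(-1))*2 - 4) = -527*(-1*2 - 4) = -527*(-2 - 4) = -527*(-6) = -17*(-186) = 3162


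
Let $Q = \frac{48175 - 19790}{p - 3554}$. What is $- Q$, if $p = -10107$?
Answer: $\frac{28385}{13661} \approx 2.0778$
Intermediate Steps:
$Q = - \frac{28385}{13661}$ ($Q = \frac{48175 - 19790}{-10107 - 3554} = \frac{28385}{-13661} = 28385 \left(- \frac{1}{13661}\right) = - \frac{28385}{13661} \approx -2.0778$)
$- Q = \left(-1\right) \left(- \frac{28385}{13661}\right) = \frac{28385}{13661}$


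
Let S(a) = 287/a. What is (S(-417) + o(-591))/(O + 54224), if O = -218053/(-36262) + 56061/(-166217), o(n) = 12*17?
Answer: 511005680562974/136301381516565855 ≈ 0.0037491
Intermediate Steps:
o(n) = 204
O = 34211231519/6027360854 (O = -218053*(-1/36262) + 56061*(-1/166217) = 218053/36262 - 56061/166217 = 34211231519/6027360854 ≈ 5.6760)
(S(-417) + o(-591))/(O + 54224) = (287/(-417) + 204)/(34211231519/6027360854 + 54224) = (287*(-1/417) + 204)/(326861826178815/6027360854) = (-287/417 + 204)*(6027360854/326861826178815) = (84781/417)*(6027360854/326861826178815) = 511005680562974/136301381516565855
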